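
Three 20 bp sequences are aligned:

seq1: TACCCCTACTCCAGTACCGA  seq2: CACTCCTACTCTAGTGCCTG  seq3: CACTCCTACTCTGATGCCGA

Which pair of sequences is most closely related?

seq1–seq2: 6/20 differ, p = 0.300, d = 0.383.
seq1–seq3: 6/20 differ, p = 0.300, d = 0.383.
seq2–seq3: 4/20 differ, p = 0.200, d = 0.233.
The smallest distance is between seq2 and seq3.

seq2 and seq3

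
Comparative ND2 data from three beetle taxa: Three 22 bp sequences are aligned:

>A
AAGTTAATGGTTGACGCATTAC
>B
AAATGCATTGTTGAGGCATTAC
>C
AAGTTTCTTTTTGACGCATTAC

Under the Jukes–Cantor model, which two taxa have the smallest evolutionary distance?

A–B: 5/22 differ, p = 0.227, d = 0.271.
A–C: 4/22 differ, p = 0.182, d = 0.208.
B–C: 6/22 differ, p = 0.273, d = 0.339.
The smallest distance is between A and C.

A and C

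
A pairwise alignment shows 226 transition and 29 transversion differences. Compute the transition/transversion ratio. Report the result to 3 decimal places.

R = 226/29 = 7.793103… ≈ 7.793 (to 3 d.p.).

7.793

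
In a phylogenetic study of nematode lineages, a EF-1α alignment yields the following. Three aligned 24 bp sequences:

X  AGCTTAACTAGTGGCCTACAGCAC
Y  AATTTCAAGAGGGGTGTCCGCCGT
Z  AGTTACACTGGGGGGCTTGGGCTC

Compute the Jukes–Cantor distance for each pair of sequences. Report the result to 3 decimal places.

X–Y: 13/24 sites differ → p ≈ 0.541667, d = −0.75 ln(1 − 0.722223) = 0.960702 ≈ 0.961.
X–Z: 10/24 sites differ → p ≈ 0.416667, d = −0.75 ln(1 − 0.555556) = 0.608198 ≈ 0.608.
Y–Z: 12/24 sites differ → p = 0.5, d = −0.75 ln(1 − 0.666667) = 0.823960 ≈ 0.824.

d(X,Y) = 0.961, d(X,Z) = 0.608, d(Y,Z) = 0.824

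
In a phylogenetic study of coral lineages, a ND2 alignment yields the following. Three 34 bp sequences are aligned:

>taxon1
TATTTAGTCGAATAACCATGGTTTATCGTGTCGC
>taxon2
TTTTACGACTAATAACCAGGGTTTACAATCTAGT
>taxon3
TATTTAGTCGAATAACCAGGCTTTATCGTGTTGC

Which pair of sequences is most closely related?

taxon1–taxon2: 12/34 differ, p = 0.353, d = 0.477.
taxon1–taxon3: 3/34 differ, p = 0.088, d = 0.094.
taxon2–taxon3: 12/34 differ, p = 0.353, d = 0.477.
The smallest distance is between taxon1 and taxon3.

taxon1 and taxon3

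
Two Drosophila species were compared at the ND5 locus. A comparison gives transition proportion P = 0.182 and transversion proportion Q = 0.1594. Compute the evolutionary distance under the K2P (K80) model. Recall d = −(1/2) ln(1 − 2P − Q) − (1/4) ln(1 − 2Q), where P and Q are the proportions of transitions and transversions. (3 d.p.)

0.467

Under the Kimura two-parameter model, d = −½ ln(1 − 2P − Q) − ¼ ln(1 − 2Q).
1 − 2P − Q = 0.4766, giving −½ ln(0.4766) = 0.370539.
1 − 2Q = 0.6812, giving −¼ ln(0.6812) = 0.095975.
d = 0.370539 + 0.095975 = 0.466514.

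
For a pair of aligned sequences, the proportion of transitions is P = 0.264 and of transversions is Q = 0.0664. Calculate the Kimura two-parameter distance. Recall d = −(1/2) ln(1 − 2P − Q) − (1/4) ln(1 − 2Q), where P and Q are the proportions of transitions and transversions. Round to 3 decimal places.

0.487

Under the Kimura two-parameter model, d = −½ ln(1 − 2P − Q) − ¼ ln(1 − 2Q).
1 − 2P − Q = 0.4056, giving −½ ln(0.4056) = 0.451194.
1 − 2Q = 0.8672, giving −¼ ln(0.8672) = 0.035621.
d = 0.451194 + 0.035621 = 0.486815.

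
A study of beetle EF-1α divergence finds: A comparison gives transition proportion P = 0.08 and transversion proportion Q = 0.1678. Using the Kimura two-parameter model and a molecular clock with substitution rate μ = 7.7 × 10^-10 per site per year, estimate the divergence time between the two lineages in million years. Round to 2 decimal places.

195.34

Under the Kimura two-parameter model, d = −½ ln(1 − 2P − Q) − ¼ ln(1 − 2Q).
1 − 2P − Q = 0.6722, giving −½ ln(0.6722) = 0.198600.
1 − 2Q = 0.6644, giving −¼ ln(0.6644) = 0.102218.
d = 0.198600 + 0.102218 = 0.300818.
Under a molecular clock d = 2μt, so t = d/(2μ) = 0.300818 / (2 × 7.7 × 10^-10) = 195.34 million years.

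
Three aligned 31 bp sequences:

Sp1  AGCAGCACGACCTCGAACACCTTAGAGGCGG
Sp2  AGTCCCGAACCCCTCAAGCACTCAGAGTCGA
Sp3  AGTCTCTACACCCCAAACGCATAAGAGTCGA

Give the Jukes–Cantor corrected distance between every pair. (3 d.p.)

Sp1–Sp2: 16/31 sites differ → p ≈ 0.516129, d = −0.75 ln(1 − 0.688172) = 0.873978 ≈ 0.874.
Sp1–Sp3: 13/31 sites differ → p ≈ 0.419355, d = −0.75 ln(1 − 0.55914) = 0.614271 ≈ 0.614.
Sp2–Sp3: 11/31 sites differ → p ≈ 0.354839, d = −0.75 ln(1 − 0.473119) = 0.480585 ≈ 0.481.

d(Sp1,Sp2) = 0.874, d(Sp1,Sp3) = 0.614, d(Sp2,Sp3) = 0.481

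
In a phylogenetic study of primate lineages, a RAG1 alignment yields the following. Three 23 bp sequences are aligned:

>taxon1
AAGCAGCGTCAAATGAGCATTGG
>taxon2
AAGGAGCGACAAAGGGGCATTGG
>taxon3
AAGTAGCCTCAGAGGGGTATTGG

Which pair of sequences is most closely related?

taxon1 and taxon2

taxon1–taxon2: 4/23 differ, p = 0.174, d = 0.198.
taxon1–taxon3: 6/23 differ, p = 0.261, d = 0.321.
taxon2–taxon3: 5/23 differ, p = 0.217, d = 0.257.
The smallest distance is between taxon1 and taxon2.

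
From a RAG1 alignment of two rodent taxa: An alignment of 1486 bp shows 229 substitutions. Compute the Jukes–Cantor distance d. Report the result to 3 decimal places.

p = 229/1486 ≈ 0.154105.
d = −(3/4) ln(1 − 4p/3) = −0.75 ln(1 − 0.205473) = −0.75 ln(0.794527)
  = −0.75 × (-0.230008) = 0.172506 substitutions/site.

0.173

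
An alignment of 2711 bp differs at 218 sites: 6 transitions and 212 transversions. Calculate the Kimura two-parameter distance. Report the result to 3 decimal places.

P = 6/2711 ≈ 0.002213 and Q = 212/2711 ≈ 0.0782.
Under the Kimura two-parameter model, d = −½ ln(1 − 2P − Q) − ¼ ln(1 − 2Q).
1 − 2P − Q = 0.917374, giving −½ ln(0.917374) = 0.043120.
1 − 2Q = 0.8436, giving −¼ ln(0.8436) = 0.042519.
d = 0.043120 + 0.042519 = 0.085639.

0.086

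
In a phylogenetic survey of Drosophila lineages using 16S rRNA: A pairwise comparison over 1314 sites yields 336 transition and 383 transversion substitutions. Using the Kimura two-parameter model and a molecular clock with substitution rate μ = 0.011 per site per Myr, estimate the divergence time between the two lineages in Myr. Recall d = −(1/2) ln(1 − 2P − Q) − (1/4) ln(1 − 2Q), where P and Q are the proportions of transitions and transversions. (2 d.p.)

46.85

P = 336/1314 ≈ 0.255708 and Q = 383/1314 ≈ 0.291476.
Under the Kimura two-parameter model, d = −½ ln(1 − 2P − Q) − ¼ ln(1 − 2Q).
1 − 2P − Q = 0.197108, giving −½ ln(0.197108) = 0.812002.
1 − 2Q = 0.417048, giving −¼ ln(0.417048) = 0.218638.
d = 0.812002 + 0.218638 = 1.030640.
Under a molecular clock d = 2μt, so t = d/(2μ) = 1.030640 / (2 × 0.011) = 46.85 Myr.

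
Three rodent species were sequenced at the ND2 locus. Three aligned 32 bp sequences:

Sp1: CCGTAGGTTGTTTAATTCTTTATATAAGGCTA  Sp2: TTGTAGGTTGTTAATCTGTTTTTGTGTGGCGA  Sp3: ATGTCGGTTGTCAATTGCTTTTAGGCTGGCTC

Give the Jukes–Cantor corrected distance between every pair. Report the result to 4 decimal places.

d(Sp1,Sp2) = 0.4598, d(Sp1,Sp3) = 0.6566, d(Sp2,Sp3) = 0.4598

Sp1–Sp2: 11/32 sites differ → p = 0.34375, d = −0.75 ln(1 − 0.458333) = 0.459828 ≈ 0.4598.
Sp1–Sp3: 14/32 sites differ → p = 0.4375, d = −0.75 ln(1 − 0.583333) = 0.656601 ≈ 0.6566.
Sp2–Sp3: 11/32 sites differ → p = 0.34375, d = −0.75 ln(1 − 0.458333) = 0.459828 ≈ 0.4598.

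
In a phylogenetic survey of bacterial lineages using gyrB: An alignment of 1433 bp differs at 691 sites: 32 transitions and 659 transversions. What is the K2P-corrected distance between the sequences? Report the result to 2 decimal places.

0.98

P = 32/1433 ≈ 0.022331 and Q = 659/1433 ≈ 0.459874.
Under the Kimura two-parameter model, d = −½ ln(1 − 2P − Q) − ¼ ln(1 − 2Q).
1 − 2P − Q = 0.495464, giving −½ ln(0.495464) = 0.351130.
1 − 2Q = 0.080252, giving −¼ ln(0.080252) = 0.630646.
d = 0.351130 + 0.630646 = 0.981776.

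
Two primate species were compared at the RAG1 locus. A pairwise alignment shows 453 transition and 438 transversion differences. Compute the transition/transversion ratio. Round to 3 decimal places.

R = 453/438 = 1.034246… ≈ 1.034 (to 3 d.p.).

1.034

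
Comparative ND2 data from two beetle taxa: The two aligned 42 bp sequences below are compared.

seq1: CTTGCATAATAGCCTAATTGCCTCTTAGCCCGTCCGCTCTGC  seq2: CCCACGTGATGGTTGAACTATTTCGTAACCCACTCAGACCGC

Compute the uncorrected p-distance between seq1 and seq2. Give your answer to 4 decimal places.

The sequences differ at 22 of 42 positions.
p = 22/42 = 0.523809… ≈ 0.5238 (to 4 d.p.).

0.5238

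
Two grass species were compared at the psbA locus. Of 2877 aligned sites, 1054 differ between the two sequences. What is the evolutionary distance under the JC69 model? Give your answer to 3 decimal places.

0.503

p = 1054/2877 ≈ 0.366354.
d = −(3/4) ln(1 − 4p/3) = −0.75 ln(1 − 0.488472) = −0.75 ln(0.511528)
  = −0.75 × (-0.670353) = 0.502765 substitutions/site.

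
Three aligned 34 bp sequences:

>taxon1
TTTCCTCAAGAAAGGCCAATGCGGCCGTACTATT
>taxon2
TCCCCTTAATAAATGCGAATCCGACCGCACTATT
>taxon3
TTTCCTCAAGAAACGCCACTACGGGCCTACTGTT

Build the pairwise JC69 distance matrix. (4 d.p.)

d(taxon1,taxon2) = 0.3265, d(taxon1,taxon3) = 0.2012, d(taxon2,taxon3) = 0.5347

taxon1–taxon2: 9/34 sites differ → p ≈ 0.264706, d = −0.75 ln(1 − 0.352941) = 0.326488 ≈ 0.3265.
taxon1–taxon3: 6/34 sites differ → p ≈ 0.176471, d = −0.75 ln(1 − 0.235295) = 0.201199 ≈ 0.2012.
taxon2–taxon3: 13/34 sites differ → p ≈ 0.382353, d = −0.75 ln(1 − 0.509804) = 0.534712 ≈ 0.5347.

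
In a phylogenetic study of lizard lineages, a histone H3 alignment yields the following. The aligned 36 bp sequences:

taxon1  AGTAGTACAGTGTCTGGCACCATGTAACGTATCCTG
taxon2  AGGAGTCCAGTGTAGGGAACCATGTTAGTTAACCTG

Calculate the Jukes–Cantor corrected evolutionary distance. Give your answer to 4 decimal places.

0.3041

The sequences differ at 9 of 36 sites (3, 7, 14, 15, 18, 26, 28, 29, 32), so p = 9/36 = 0.25.
d = −(3/4) ln(1 − 4p/3) = −0.75 ln(1 − 0.333333) = −0.75 ln(0.666667)
  = −0.75 × (-0.405465) = 0.304099 substitutions/site.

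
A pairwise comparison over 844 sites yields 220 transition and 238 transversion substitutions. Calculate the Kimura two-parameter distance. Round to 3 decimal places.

P = 220/844 ≈ 0.260664 and Q = 238/844 ≈ 0.281991.
Under the Kimura two-parameter model, d = −½ ln(1 − 2P − Q) − ¼ ln(1 − 2Q).
1 − 2P − Q = 0.196681, giving −½ ln(0.196681) = 0.813086.
1 − 2Q = 0.436018, giving −¼ ln(0.436018) = 0.207518.
d = 0.813086 + 0.207518 = 1.020604.

1.021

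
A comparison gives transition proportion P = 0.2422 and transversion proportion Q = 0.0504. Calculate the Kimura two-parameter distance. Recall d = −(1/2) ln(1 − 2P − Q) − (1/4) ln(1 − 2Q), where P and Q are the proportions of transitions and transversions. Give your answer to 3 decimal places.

Under the Kimura two-parameter model, d = −½ ln(1 − 2P − Q) − ¼ ln(1 − 2Q).
1 − 2P − Q = 0.4652, giving −½ ln(0.4652) = 0.382644.
1 − 2Q = 0.8992, giving −¼ ln(0.8992) = 0.026562.
d = 0.382644 + 0.026562 = 0.409206.

0.409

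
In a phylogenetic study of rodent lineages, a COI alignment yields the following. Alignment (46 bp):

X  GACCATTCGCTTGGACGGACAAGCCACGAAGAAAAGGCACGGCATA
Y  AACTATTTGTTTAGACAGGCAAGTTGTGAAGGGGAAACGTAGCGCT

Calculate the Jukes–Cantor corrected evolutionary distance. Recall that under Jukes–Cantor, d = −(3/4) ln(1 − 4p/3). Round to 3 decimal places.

The sequences differ at 22 of 46 sites, so p = 22/46 ≈ 0.478261.
d = −(3/4) ln(1 − 4p/3) = −0.75 ln(1 − 0.637681) = −0.75 ln(0.362319)
  = −0.75 × (-1.015230) = 0.761423 substitutions/site.

0.761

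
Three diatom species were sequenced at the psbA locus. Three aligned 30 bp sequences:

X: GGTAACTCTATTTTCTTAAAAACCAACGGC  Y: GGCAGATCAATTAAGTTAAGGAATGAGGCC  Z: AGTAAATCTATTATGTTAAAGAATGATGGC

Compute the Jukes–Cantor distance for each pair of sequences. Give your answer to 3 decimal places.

X–Y: 14/30 sites differ → p ≈ 0.466667, d = −0.75 ln(1 − 0.622223) = 0.730088 ≈ 0.730.
X–Z: 9/30 sites differ → p = 0.3, d = −0.75 ln(1 − 0.4) = 0.383119 ≈ 0.383.
Y–Z: 8/30 sites differ → p ≈ 0.266667, d = −0.75 ln(1 − 0.355556) = 0.329526 ≈ 0.330.

d(X,Y) = 0.730, d(X,Z) = 0.383, d(Y,Z) = 0.330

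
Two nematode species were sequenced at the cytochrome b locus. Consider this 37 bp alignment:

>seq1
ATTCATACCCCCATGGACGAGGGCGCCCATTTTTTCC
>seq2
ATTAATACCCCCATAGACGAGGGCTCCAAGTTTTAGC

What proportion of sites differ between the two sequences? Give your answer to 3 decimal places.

The sequences differ at 7 of 37 positions (sites 4, 15, 25, 28, 30, 35, 36).
p = 7/37 = 0.189189… ≈ 0.189 (to 3 d.p.).

0.189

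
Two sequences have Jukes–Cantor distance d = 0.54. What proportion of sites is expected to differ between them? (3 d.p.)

0.385

p = (3/4)(1 − e^(−4d/3)) = 0.75 × (1 − e^(-0.72)) = 0.75 × (1 − 0.486752) = 0.384936.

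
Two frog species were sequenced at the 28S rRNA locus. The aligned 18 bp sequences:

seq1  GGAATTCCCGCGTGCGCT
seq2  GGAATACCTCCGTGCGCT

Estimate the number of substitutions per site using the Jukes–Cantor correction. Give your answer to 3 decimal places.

0.188

The sequences differ at 3 of 18 sites (6, 9, 10), so p = 3/18 ≈ 0.166667.
d = −(3/4) ln(1 − 4p/3) = −0.75 ln(1 − 0.222223) = −0.75 ln(0.777777)
  = −0.75 × (-0.251315) = 0.188486 substitutions/site.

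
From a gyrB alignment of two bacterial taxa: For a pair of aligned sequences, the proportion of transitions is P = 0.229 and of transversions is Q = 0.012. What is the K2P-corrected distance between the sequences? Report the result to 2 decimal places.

0.32

Under the Kimura two-parameter model, d = −½ ln(1 − 2P − Q) − ¼ ln(1 − 2Q).
1 − 2P − Q = 0.53, giving −½ ln(0.53) = 0.317439.
1 − 2Q = 0.976, giving −¼ ln(0.976) = 0.006073.
d = 0.317439 + 0.006073 = 0.323512.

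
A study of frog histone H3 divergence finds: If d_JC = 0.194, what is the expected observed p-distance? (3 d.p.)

p = (3/4)(1 − e^(−4d/3)) = 0.75 × (1 − e^(-0.258667)) = 0.75 × (1 − 0.772080) = 0.170940.

0.171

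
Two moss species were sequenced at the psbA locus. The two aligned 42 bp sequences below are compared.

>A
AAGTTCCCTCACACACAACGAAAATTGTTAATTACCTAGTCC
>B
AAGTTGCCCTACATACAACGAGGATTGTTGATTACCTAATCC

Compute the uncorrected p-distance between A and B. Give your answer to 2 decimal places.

The sequences differ at 8 of 42 positions (sites 6, 9, 10, 14, 22, 23, 30, 39).
p = 8/42 = 0.190476… ≈ 0.19 (to 2 d.p.).

0.19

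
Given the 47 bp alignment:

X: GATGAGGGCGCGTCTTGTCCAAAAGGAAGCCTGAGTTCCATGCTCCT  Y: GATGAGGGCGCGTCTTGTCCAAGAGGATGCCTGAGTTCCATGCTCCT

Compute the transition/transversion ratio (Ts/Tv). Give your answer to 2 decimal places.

Transitions are A↔G and C↔T; transversions are all other mismatches.
Transitions: 1. Transversions: 1.
R = 1/1 = 1.00.

1.00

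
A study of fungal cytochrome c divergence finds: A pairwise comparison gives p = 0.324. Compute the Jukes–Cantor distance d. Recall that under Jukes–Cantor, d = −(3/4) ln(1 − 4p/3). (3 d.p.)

0.424

d = −(3/4) ln(1 − 4p/3) = −0.75 ln(1 − 0.432) = −0.75 ln(0.568)
  = −0.75 × (-0.565634) = 0.424226 substitutions/site.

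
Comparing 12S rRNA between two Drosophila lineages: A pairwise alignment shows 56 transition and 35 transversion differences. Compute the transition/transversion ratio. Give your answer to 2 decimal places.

R = 56/35 = 1.60.

1.60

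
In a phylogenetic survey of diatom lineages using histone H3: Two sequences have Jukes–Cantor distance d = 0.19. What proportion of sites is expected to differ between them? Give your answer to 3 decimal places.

0.168

p = (3/4)(1 − e^(−4d/3)) = 0.75 × (1 − e^(-0.253333)) = 0.75 × (1 − 0.776209) = 0.167843.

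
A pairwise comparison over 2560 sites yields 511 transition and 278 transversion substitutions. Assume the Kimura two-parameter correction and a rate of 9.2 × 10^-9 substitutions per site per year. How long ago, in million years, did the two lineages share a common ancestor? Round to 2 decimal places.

P = 511/2560 ≈ 0.199609 and Q = 278/2560 ≈ 0.108594.
Under the Kimura two-parameter model, d = −½ ln(1 − 2P − Q) − ¼ ln(1 − 2Q).
1 − 2P − Q = 0.492188, giving −½ ln(0.492188) = 0.354447.
1 − 2Q = 0.782812, giving −¼ ln(0.782812) = 0.061216.
d = 0.354447 + 0.061216 = 0.415663.
Under a molecular clock d = 2μt, so t = d/(2μ) = 0.415663 / (2 × 9.2 × 10^-9) = 22.59 million years.

22.59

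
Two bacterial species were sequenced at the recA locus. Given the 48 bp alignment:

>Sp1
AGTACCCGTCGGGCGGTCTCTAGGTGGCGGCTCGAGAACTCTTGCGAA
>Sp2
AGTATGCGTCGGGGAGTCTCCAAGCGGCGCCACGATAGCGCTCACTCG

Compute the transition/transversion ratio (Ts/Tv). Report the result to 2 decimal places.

Transitions are A↔G and C↔T; transversions are all other mismatches.
Transitions: 9. Transversions: 8.
R = 9/8 = 1.125 ≈ 1.13 (to 2 d.p.).

1.13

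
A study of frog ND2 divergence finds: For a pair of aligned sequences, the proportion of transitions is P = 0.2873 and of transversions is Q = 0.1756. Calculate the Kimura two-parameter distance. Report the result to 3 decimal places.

Under the Kimura two-parameter model, d = −½ ln(1 − 2P − Q) − ¼ ln(1 − 2Q).
1 − 2P − Q = 0.2498, giving −½ ln(0.2498) = 0.693547.
1 − 2Q = 0.6488, giving −¼ ln(0.6488) = 0.108158.
d = 0.693547 + 0.108158 = 0.801705.

0.802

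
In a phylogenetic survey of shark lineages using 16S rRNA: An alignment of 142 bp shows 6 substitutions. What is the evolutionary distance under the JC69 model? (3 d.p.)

0.043

p = 6/142 ≈ 0.042254.
d = −(3/4) ln(1 − 4p/3) = −0.75 ln(1 − 0.056339) = −0.75 ln(0.943661)
  = −0.75 × (-0.057988) = 0.043491 substitutions/site.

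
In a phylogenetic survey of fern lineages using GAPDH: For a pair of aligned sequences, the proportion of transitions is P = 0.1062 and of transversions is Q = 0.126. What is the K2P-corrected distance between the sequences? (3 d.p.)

Under the Kimura two-parameter model, d = −½ ln(1 − 2P − Q) − ¼ ln(1 − 2Q).
1 − 2P − Q = 0.6616, giving −½ ln(0.6616) = 0.206547.
1 − 2Q = 0.748, giving −¼ ln(0.748) = 0.072588.
d = 0.206547 + 0.072588 = 0.279135.

0.279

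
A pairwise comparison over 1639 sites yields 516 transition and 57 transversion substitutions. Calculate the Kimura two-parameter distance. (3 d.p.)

P = 516/1639 ≈ 0.314826 and Q = 57/1639 ≈ 0.034777.
Under the Kimura two-parameter model, d = −½ ln(1 − 2P − Q) − ¼ ln(1 − 2Q).
1 − 2P − Q = 0.335571, giving −½ ln(0.335571) = 0.545961.
1 − 2Q = 0.930446, giving −¼ ln(0.930446) = 0.018023.
d = 0.545961 + 0.018023 = 0.563984.

0.564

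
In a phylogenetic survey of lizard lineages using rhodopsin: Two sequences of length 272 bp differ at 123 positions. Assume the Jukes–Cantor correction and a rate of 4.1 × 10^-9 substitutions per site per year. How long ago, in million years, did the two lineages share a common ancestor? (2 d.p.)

84.48

p = 123/272 ≈ 0.452206.
d = −(3/4) ln(1 − 4p/3) = −0.75 ln(1 − 0.602941) = −0.75 ln(0.397059)
  = −0.75 × (-0.923670) = 0.692753 substitutions/site.
Under a molecular clock d = 2μt, so t = d/(2μ) = 0.692753 / (2 × 4.1 × 10^-9) = 84.48 million years.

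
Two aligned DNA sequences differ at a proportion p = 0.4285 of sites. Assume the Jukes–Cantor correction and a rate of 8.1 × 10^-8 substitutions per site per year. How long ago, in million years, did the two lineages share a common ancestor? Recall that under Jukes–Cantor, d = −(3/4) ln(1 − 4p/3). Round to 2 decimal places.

d = −(3/4) ln(1 − 4p/3) = −0.75 ln(1 − 0.571333) = −0.75 ln(0.428667)
  = −0.75 × (-0.847075) = 0.635306 substitutions/site.
Under a molecular clock d = 2μt, so t = d/(2μ) = 0.635306 / (2 × 8.1 × 10^-8) = 3.92 million years.

3.92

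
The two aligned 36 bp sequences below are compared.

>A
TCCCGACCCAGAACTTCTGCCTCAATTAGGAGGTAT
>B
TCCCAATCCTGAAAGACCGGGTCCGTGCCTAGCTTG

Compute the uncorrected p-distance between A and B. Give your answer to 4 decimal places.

The sequences differ at 18 of 36 positions.
p = 18/36 = 0.5000.

0.5000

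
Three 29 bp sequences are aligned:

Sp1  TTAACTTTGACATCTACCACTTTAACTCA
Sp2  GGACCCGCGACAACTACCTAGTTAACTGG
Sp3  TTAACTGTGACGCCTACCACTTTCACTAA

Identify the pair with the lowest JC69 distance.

Sp1–Sp2: 12/29 differ, p = 0.414, d = 0.602.
Sp1–Sp3: 5/29 differ, p = 0.172, d = 0.196.
Sp2–Sp3: 13/29 differ, p = 0.448, d = 0.683.
The smallest distance is between Sp1 and Sp3.

Sp1 and Sp3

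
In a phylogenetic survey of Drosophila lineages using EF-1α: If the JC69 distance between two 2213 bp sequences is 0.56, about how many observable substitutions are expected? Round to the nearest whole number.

873

Invert JC69: p = (3/4)(1 − e^(−4d/3)) = 0.75 × (1 − e^(-0.746667)) = 0.75 × (1 − 0.473944) = 0.394542.
Expected differing sites = pL ≈ 0.394542 × 2213 = 873.121446 ≈ 873.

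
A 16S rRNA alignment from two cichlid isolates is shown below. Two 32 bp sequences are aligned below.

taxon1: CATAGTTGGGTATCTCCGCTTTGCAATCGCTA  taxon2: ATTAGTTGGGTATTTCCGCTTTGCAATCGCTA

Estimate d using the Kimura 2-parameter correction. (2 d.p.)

0.10

Of 32 sites, 1 differences are transitions and 2 are transversions, so P = 1/32 = 0.03125 and Q = 2/32 = 0.0625.
Under the Kimura two-parameter model, d = −½ ln(1 − 2P − Q) − ¼ ln(1 − 2Q).
1 − 2P − Q = 0.875, giving −½ ln(0.875) = 0.066766.
1 − 2Q = 0.875, giving −¼ ln(0.875) = 0.033383.
d = 0.066766 + 0.033383 = 0.100149.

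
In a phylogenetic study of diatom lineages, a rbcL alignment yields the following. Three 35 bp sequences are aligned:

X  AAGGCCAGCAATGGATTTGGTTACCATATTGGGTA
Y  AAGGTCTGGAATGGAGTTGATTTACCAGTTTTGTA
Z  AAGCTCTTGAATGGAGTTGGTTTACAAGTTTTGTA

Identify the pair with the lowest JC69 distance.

X–Y: 12/35 differ, p = 0.343, d = 0.458.
X–Z: 12/35 differ, p = 0.343, d = 0.458.
Y–Z: 4/35 differ, p = 0.114, d = 0.124.
The smallest distance is between Y and Z.

Y and Z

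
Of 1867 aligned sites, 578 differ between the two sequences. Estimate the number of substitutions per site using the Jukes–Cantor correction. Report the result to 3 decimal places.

0.399

p = 578/1867 ≈ 0.309588.
d = −(3/4) ln(1 − 4p/3) = −0.75 ln(1 − 0.412784) = −0.75 ln(0.587216)
  = −0.75 × (-0.532363) = 0.399272 substitutions/site.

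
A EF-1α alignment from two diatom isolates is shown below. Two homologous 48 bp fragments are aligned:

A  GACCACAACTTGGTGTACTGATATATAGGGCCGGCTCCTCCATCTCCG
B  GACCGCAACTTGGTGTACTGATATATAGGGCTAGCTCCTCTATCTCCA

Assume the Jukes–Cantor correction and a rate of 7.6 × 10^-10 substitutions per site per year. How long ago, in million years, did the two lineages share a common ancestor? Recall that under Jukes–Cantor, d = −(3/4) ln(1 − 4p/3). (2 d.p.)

73.78

The sequences differ at 5 of 48 sites (5, 32, 33, 41, 48), so p = 5/48 ≈ 0.104167.
d = −(3/4) ln(1 − 4p/3) = −0.75 ln(1 − 0.138889) = −0.75 ln(0.861111)
  = −0.75 × (-0.149532) = 0.112149 substitutions/site.
Under a molecular clock d = 2μt, so t = d/(2μ) = 0.112149 / (2 × 7.6 × 10^-10) = 73.78 million years.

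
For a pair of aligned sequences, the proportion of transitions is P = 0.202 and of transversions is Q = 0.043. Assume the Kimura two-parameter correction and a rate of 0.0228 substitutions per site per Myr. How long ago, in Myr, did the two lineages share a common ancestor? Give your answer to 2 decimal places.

Under the Kimura two-parameter model, d = −½ ln(1 − 2P − Q) − ¼ ln(1 − 2Q).
1 − 2P − Q = 0.553, giving −½ ln(0.553) = 0.296199.
1 − 2Q = 0.914, giving −¼ ln(0.914) = 0.022481.
d = 0.296199 + 0.022481 = 0.318680.
Under a molecular clock d = 2μt, so t = d/(2μ) = 0.318680 / (2 × 0.0228) = 6.99 Myr.

6.99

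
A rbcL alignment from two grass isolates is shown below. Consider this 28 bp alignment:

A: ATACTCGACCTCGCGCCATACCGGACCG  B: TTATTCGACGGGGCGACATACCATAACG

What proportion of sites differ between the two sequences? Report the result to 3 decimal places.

The sequences differ at 9 of 28 positions (sites 1, 4, 10, 11, 12, 16, 23, 24, 26).
p = 9/28 = 0.321428… ≈ 0.321 (to 3 d.p.).

0.321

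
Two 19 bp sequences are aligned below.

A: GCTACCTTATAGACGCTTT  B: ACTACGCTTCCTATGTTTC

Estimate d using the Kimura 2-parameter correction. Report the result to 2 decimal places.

Of 19 sites, 6 differences are transitions and 4 are transversions, so P = 6/19 ≈ 0.315789 and Q = 4/19 ≈ 0.210526.
Under the Kimura two-parameter model, d = −½ ln(1 − 2P − Q) − ¼ ln(1 − 2Q).
1 − 2P − Q = 0.157896, giving −½ ln(0.157896) = 0.922909.
1 − 2Q = 0.578948, giving −¼ ln(0.578948) = 0.136636.
d = 0.922909 + 0.136636 = 1.059545.

1.06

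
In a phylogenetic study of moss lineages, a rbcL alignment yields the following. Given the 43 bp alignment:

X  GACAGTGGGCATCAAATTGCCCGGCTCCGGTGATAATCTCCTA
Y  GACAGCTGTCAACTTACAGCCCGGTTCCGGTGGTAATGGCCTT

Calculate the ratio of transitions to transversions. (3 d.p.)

Transitions are A↔G and C↔T; transversions are all other mismatches.
Transitions: 4. Transversions: 9.
R = 4/9 = 0.444444… ≈ 0.444 (to 3 d.p.).

0.444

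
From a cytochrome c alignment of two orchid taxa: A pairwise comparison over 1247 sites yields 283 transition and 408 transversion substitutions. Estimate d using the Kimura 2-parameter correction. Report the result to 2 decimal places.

P = 283/1247 ≈ 0.226945 and Q = 408/1247 ≈ 0.327185.
Under the Kimura two-parameter model, d = −½ ln(1 − 2P − Q) − ¼ ln(1 − 2Q).
1 − 2P − Q = 0.218925, giving −½ ln(0.218925) = 0.759513.
1 − 2Q = 0.34563, giving −¼ ln(0.34563) = 0.265597.
d = 0.759513 + 0.265597 = 1.025110.

1.03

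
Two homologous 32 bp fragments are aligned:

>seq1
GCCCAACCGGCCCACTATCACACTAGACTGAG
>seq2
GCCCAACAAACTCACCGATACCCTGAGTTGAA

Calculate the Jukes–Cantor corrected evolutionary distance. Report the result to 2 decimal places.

The sequences differ at 14 of 32 sites, so p = 14/32 = 0.4375.
d = −(3/4) ln(1 − 4p/3) = −0.75 ln(1 − 0.583333) = −0.75 ln(0.416667)
  = −0.75 × (-0.875468) = 0.656601 substitutions/site.

0.66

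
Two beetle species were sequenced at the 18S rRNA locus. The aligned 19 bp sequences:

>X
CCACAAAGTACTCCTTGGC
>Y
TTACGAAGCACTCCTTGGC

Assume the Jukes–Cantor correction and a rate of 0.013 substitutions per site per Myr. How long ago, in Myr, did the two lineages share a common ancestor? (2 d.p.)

The sequences differ at 4 of 19 sites (1, 2, 5, 9), so p = 4/19 ≈ 0.210526.
d = −(3/4) ln(1 − 4p/3) = −0.75 ln(1 − 0.280701) = −0.75 ln(0.719299)
  = −0.75 × (-0.329478) = 0.247109 substitutions/site.
Under a molecular clock d = 2μt, so t = d/(2μ) = 0.247109 / (2 × 0.013) = 9.50 Myr.

9.50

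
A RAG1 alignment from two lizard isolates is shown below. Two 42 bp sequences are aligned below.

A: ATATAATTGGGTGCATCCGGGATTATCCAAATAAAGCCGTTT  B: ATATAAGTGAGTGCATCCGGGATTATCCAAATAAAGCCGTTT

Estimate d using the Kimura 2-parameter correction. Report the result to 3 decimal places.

0.049

Of 42 sites, 1 differences are transitions and 1 are transversions, so P = 1/42 ≈ 0.02381 and Q = 1/42 ≈ 0.02381.
Under the Kimura two-parameter model, d = −½ ln(1 − 2P − Q) − ¼ ln(1 − 2Q).
1 − 2P − Q = 0.92857, giving −½ ln(0.92857) = 0.037055.
1 − 2Q = 0.95238, giving −¼ ln(0.95238) = 0.012198.
d = 0.037055 + 0.012198 = 0.049253.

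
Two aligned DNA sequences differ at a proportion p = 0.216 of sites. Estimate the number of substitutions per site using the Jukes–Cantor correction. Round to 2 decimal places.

d = −(3/4) ln(1 − 4p/3) = −0.75 ln(1 − 0.288) = −0.75 ln(0.712)
  = −0.75 × (-0.339677) = 0.254758 substitutions/site.

0.25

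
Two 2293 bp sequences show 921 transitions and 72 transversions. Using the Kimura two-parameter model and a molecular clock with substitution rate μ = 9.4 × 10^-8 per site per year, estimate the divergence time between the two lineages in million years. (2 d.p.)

4.87

P = 921/2293 ≈ 0.401657 and Q = 72/2293 ≈ 0.0314.
Under the Kimura two-parameter model, d = −½ ln(1 − 2P − Q) − ¼ ln(1 − 2Q).
1 − 2P − Q = 0.165286, giving −½ ln(0.165286) = 0.900039.
1 − 2Q = 0.9372, giving −¼ ln(0.9372) = 0.016215.
d = 0.900039 + 0.016215 = 0.916254.
Under a molecular clock d = 2μt, so t = d/(2μ) = 0.916254 / (2 × 9.4 × 10^-8) = 4.87 million years.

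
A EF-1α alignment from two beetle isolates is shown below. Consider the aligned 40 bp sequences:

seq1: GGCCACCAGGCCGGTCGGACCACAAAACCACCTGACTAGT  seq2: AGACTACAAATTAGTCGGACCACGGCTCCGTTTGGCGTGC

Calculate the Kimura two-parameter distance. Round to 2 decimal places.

Of 40 sites, 13 differences are transitions and 7 are transversions, so P = 13/40 = 0.325 and Q = 7/40 = 0.175.
Under the Kimura two-parameter model, d = −½ ln(1 − 2P − Q) − ¼ ln(1 − 2Q).
1 − 2P − Q = 0.175, giving −½ ln(0.175) = 0.871485.
1 − 2Q = 0.65, giving −¼ ln(0.65) = 0.107696.
d = 0.871485 + 0.107696 = 0.979181.

0.98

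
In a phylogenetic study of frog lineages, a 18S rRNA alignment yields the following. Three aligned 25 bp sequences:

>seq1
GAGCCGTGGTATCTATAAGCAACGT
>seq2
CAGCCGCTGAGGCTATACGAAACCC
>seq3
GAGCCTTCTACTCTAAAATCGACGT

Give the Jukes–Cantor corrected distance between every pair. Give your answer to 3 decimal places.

d(seq1,seq2) = 0.572, d(seq1,seq3) = 0.417, d(seq2,seq3) = 1.030

seq1–seq2: 10/25 sites differ → p = 0.4, d = −0.75 ln(1 − 0.533333) = 0.571605 ≈ 0.572.
seq1–seq3: 8/25 sites differ → p = 0.32, d = −0.75 ln(1 − 0.426667) = 0.417216 ≈ 0.417.
seq2–seq3: 14/25 sites differ → p = 0.56, d = −0.75 ln(1 − 0.746667) = 1.029788 ≈ 1.030.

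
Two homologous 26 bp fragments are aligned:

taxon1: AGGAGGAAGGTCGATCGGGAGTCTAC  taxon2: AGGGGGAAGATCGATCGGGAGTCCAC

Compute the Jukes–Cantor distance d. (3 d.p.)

0.125

The sequences differ at 3 of 26 sites (4, 10, 24), so p = 3/26 ≈ 0.115385.
d = −(3/4) ln(1 − 4p/3) = −0.75 ln(1 − 0.153847) = −0.75 ln(0.846153)
  = −0.75 × (-0.167055) = 0.125291 substitutions/site.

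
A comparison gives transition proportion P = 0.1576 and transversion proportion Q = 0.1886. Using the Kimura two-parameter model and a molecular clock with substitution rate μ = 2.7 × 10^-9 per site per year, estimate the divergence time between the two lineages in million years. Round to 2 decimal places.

Under the Kimura two-parameter model, d = −½ ln(1 − 2P − Q) − ¼ ln(1 − 2Q).
1 − 2P − Q = 0.4962, giving −½ ln(0.4962) = 0.350388.
1 − 2Q = 0.6228, giving −¼ ln(0.6228) = 0.118382.
d = 0.350388 + 0.118382 = 0.468770.
Under a molecular clock d = 2μt, so t = d/(2μ) = 0.468770 / (2 × 2.7 × 10^-9) = 86.81 million years.

86.81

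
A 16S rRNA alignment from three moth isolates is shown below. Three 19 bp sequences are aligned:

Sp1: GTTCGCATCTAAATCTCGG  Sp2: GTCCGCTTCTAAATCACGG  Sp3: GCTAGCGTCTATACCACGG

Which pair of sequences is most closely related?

Sp1 and Sp2

Sp1–Sp2: 3/19 differ, p = 0.158, d = 0.177.
Sp1–Sp3: 6/19 differ, p = 0.316, d = 0.410.
Sp2–Sp3: 6/19 differ, p = 0.316, d = 0.410.
The smallest distance is between Sp1 and Sp2.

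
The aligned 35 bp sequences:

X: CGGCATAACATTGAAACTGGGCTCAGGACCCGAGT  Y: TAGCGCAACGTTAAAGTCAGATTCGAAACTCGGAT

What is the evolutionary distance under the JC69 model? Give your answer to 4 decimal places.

0.8681

The sequences differ at 18 of 35 sites, so p = 18/35 ≈ 0.514286.
d = −(3/4) ln(1 − 4p/3) = −0.75 ln(1 − 0.685715) = −0.75 ln(0.314285)
  = −0.75 × (-1.157455) = 0.868091 substitutions/site.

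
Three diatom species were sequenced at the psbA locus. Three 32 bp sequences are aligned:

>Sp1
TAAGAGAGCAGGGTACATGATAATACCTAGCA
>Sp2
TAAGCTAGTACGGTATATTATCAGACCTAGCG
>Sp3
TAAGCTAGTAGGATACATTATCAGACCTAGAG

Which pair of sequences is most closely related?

Sp2 and Sp3

Sp1–Sp2: 9/32 differ, p = 0.281, d = 0.353.
Sp1–Sp3: 9/32 differ, p = 0.281, d = 0.353.
Sp2–Sp3: 4/32 differ, p = 0.125, d = 0.137.
The smallest distance is between Sp2 and Sp3.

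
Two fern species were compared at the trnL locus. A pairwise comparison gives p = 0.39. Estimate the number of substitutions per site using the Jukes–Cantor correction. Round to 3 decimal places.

0.550

d = −(3/4) ln(1 − 4p/3) = −0.75 ln(1 − 0.52) = −0.75 ln(0.48)
  = −0.75 × (-0.733969) = 0.550477 substitutions/site.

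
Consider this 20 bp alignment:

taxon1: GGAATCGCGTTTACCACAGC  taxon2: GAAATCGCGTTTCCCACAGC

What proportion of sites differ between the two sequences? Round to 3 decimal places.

0.100

The sequences differ at 2 of 20 positions (sites 2, 13).
p = 2/20 = 0.100.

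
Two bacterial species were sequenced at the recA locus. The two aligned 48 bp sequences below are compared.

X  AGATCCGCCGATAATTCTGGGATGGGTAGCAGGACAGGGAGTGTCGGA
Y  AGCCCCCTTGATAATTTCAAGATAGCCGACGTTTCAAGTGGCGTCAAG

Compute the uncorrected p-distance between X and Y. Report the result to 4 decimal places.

0.5208

The sequences differ at 25 of 48 positions.
p = 25/48 = 0.520833… ≈ 0.5208 (to 4 d.p.).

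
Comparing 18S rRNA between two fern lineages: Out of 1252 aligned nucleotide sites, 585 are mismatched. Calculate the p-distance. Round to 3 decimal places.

p = 585/1252 = 0.467252… ≈ 0.467 (to 3 d.p.).

0.467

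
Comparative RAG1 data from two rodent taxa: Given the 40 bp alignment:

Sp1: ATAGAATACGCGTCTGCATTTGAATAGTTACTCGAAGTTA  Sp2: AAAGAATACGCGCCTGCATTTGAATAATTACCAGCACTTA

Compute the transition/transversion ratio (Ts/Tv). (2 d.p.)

0.75

Transitions are A↔G and C↔T; transversions are all other mismatches.
Transitions: 3. Transversions: 4.
R = 3/4 = 0.75.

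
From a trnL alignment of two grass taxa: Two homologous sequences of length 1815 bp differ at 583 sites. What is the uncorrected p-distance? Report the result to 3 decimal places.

0.321

p = 583/1815 = 0.321212… ≈ 0.321 (to 3 d.p.).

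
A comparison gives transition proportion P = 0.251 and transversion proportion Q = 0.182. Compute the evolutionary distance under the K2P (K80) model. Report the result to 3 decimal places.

Under the Kimura two-parameter model, d = −½ ln(1 − 2P − Q) − ¼ ln(1 − 2Q).
1 − 2P − Q = 0.316, giving −½ ln(0.316) = 0.576007.
1 − 2Q = 0.636, giving −¼ ln(0.636) = 0.113139.
d = 0.576007 + 0.113139 = 0.689146.

0.689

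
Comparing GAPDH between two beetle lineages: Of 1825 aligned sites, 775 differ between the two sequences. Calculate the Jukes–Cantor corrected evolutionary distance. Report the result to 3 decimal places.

p = 775/1825 ≈ 0.424658.
d = −(3/4) ln(1 − 4p/3) = −0.75 ln(1 − 0.566211) = −0.75 ln(0.433789)
  = −0.75 × (-0.835197) = 0.626398 substitutions/site.

0.626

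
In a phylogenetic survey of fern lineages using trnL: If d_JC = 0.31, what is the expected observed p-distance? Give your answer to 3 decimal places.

p = (3/4)(1 − e^(−4d/3)) = 0.75 × (1 − e^(-0.413333)) = 0.75 × (1 − 0.661442) = 0.253919.

0.254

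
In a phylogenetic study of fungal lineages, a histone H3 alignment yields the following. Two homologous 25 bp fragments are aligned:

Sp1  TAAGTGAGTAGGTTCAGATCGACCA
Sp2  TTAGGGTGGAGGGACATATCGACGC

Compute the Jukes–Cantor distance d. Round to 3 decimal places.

The sequences differ at 9 of 25 sites (2, 5, 7, 9, 13, 14, 17, 24, 25), so p = 9/25 = 0.36.
d = −(3/4) ln(1 − 4p/3) = −0.75 ln(1 − 0.48) = −0.75 ln(0.52)
  = −0.75 × (-0.653926) = 0.490445 substitutions/site.

0.490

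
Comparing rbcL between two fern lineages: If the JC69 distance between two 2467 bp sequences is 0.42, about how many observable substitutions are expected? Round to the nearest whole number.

793

Invert JC69: p = (3/4)(1 − e^(−4d/3)) = 0.75 × (1 − e^(-0.56)) = 0.75 × (1 − 0.571209) = 0.321593.
Expected differing sites = pL ≈ 0.321593 × 2467 = 793.369931 ≈ 793.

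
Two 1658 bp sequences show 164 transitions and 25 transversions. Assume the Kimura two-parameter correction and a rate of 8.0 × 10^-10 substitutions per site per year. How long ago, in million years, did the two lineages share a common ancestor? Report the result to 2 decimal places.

79.60

P = 164/1658 ≈ 0.098914 and Q = 25/1658 ≈ 0.015078.
Under the Kimura two-parameter model, d = −½ ln(1 − 2P − Q) − ¼ ln(1 − 2Q).
1 − 2P − Q = 0.787094, giving −½ ln(0.787094) = 0.119704.
1 − 2Q = 0.969844, giving −¼ ln(0.969844) = 0.007655.
d = 0.119704 + 0.007655 = 0.127359.
Under a molecular clock d = 2μt, so t = d/(2μ) = 0.127359 / (2 × 8.0 × 10^-10) = 79.60 million years.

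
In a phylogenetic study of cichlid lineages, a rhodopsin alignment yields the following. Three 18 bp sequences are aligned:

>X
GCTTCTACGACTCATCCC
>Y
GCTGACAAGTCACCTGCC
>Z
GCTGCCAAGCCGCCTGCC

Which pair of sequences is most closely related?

Y and Z

X–Y: 8/18 differ, p = 0.444, d = 0.673.
X–Z: 7/18 differ, p = 0.389, d = 0.548.
Y–Z: 3/18 differ, p = 0.167, d = 0.188.
The smallest distance is between Y and Z.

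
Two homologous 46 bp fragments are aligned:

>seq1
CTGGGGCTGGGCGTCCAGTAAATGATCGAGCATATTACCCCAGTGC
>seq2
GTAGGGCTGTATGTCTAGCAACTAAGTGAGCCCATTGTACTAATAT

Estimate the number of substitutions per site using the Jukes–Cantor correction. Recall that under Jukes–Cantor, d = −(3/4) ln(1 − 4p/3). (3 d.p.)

The sequences differ at 20 of 46 sites, so p = 20/46 ≈ 0.434783.
d = −(3/4) ln(1 − 4p/3) = −0.75 ln(1 − 0.579711) = −0.75 ln(0.420289)
  = −0.75 × (-0.866813) = 0.650110 substitutions/site.

0.650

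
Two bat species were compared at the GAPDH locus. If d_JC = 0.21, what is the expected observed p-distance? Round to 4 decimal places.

0.1832

p = (3/4)(1 − e^(−4d/3)) = 0.75 × (1 − e^(-0.28)) = 0.75 × (1 − 0.755784) = 0.183162.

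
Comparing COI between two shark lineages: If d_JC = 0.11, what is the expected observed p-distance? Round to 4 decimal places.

0.1023

p = (3/4)(1 − e^(−4d/3)) = 0.75 × (1 − e^(-0.146667)) = 0.75 × (1 − 0.863582) = 0.102314.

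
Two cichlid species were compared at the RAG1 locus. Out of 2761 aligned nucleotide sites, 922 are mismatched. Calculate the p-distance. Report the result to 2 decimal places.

p = 922/2761 = 0.333936… ≈ 0.33 (to 2 d.p.).

0.33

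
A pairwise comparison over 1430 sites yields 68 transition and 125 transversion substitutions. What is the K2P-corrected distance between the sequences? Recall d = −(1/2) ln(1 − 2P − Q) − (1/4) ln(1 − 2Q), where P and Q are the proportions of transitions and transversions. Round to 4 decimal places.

P = 68/1430 ≈ 0.047552 and Q = 125/1430 ≈ 0.087413.
Under the Kimura two-parameter model, d = −½ ln(1 − 2P − Q) − ¼ ln(1 − 2Q).
1 − 2P − Q = 0.817483, giving −½ ln(0.817483) = 0.100763.
1 − 2Q = 0.825174, giving −¼ ln(0.825174) = 0.048040.
d = 0.100763 + 0.048040 = 0.148803.

0.1488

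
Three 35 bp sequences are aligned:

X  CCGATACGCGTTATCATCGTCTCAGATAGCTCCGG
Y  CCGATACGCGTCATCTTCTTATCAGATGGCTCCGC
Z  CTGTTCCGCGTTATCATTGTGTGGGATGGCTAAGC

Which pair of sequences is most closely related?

X and Y

X–Y: 6/35 differ, p = 0.171, d = 0.195.
X–Z: 11/35 differ, p = 0.314, d = 0.407.
Y–Z: 12/35 differ, p = 0.343, d = 0.458.
The smallest distance is between X and Y.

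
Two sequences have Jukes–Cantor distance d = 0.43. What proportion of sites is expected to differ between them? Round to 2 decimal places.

0.33

p = (3/4)(1 − e^(−4d/3)) = 0.75 × (1 − e^(-0.573333)) = 0.75 × (1 − 0.563644) = 0.327267.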